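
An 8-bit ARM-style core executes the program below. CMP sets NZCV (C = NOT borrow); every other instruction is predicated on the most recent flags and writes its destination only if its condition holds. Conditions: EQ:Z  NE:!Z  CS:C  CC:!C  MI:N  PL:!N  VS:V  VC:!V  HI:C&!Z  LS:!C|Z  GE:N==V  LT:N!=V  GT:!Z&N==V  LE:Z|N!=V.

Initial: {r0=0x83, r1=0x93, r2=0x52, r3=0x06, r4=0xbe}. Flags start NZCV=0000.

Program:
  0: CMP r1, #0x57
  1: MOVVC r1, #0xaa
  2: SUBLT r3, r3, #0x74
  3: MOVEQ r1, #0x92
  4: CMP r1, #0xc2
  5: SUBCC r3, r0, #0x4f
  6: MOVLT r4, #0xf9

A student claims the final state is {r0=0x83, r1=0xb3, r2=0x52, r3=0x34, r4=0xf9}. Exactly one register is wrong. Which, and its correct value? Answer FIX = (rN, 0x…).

FIX = (r1, 0x93)

[0] flags=0011 → (cmp)
[1] flags=0011 VC?F → skip
[2] flags=0011 LT?T → r3=0x92
[3] flags=0011 EQ?F → skip
[4] flags=1000 → (cmp)
[5] flags=1000 CC?T → r3=0x34
[6] flags=1000 LT?T → r4=0xf9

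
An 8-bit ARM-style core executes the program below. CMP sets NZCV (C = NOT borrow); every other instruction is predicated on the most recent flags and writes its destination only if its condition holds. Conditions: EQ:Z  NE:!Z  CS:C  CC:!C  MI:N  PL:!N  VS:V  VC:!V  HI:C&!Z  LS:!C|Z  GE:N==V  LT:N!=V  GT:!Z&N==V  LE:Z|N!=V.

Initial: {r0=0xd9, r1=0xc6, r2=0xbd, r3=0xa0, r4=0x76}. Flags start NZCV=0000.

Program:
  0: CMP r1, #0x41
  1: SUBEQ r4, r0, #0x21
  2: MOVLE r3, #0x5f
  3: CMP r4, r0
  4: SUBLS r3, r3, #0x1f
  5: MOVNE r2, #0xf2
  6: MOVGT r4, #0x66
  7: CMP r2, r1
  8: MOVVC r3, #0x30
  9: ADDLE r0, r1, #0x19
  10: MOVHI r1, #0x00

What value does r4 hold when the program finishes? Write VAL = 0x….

VAL = 0x66

[0] flags=1010 → (cmp)
[1] flags=1010 EQ?F → skip
[2] flags=1010 LE?T → r3=0x5f
[3] flags=1001 → (cmp)
[4] flags=1001 LS?T → r3=0x40
[5] flags=1001 NE?T → r2=0xf2
[6] flags=1001 GT?T → r4=0x66
[7] flags=0010 → (cmp)
[8] flags=0010 VC?T → r3=0x30
[9] flags=0010 LE?F → skip
[10] flags=0010 HI?T → r1=0x00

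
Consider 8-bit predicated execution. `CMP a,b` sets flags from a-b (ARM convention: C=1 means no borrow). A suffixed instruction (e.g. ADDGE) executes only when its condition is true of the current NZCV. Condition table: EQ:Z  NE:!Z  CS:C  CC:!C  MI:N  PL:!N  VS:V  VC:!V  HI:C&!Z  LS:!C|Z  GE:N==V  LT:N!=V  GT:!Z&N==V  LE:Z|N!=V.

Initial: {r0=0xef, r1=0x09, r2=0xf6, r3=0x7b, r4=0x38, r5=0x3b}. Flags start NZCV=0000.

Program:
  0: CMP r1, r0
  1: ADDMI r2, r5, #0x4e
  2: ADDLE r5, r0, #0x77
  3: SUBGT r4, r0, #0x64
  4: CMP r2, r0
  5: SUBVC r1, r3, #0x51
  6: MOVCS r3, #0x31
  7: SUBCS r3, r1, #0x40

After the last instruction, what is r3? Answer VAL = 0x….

VAL = 0xea

[0] flags=0000 → (cmp)
[1] flags=0000 MI?F → skip
[2] flags=0000 LE?F → skip
[3] flags=0000 GT?T → r4=0x8b
[4] flags=0010 → (cmp)
[5] flags=0010 VC?T → r1=0x2a
[6] flags=0010 CS?T → r3=0x31
[7] flags=0010 CS?T → r3=0xea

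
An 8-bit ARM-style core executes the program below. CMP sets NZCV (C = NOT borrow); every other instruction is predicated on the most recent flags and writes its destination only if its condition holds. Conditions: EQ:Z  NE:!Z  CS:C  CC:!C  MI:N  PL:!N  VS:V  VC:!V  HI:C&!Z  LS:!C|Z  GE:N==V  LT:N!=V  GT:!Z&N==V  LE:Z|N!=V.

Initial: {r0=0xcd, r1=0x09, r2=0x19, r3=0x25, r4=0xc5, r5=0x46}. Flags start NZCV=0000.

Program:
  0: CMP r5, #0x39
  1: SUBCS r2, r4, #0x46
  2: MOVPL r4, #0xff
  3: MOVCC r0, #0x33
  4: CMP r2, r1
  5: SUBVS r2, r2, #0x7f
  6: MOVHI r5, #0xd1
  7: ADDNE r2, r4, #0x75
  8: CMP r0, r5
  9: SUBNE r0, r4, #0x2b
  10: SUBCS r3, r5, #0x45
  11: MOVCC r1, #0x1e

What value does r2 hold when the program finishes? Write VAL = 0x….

0: ✓ CMP  NZCV=0010
1: ✓ SUBCS  r2←0x7f
2: ✓ MOVPL  r4←0xff
3: · MOVCC
4: ✓ CMP  NZCV=0010
5: · SUBVS
6: ✓ MOVHI  r5←0xd1
7: ✓ ADDNE  r2←0x74
8: ✓ CMP  NZCV=1000
9: ✓ SUBNE  r0←0xd4
10: · SUBCS
11: ✓ MOVCC  r1←0x1e

VAL = 0x74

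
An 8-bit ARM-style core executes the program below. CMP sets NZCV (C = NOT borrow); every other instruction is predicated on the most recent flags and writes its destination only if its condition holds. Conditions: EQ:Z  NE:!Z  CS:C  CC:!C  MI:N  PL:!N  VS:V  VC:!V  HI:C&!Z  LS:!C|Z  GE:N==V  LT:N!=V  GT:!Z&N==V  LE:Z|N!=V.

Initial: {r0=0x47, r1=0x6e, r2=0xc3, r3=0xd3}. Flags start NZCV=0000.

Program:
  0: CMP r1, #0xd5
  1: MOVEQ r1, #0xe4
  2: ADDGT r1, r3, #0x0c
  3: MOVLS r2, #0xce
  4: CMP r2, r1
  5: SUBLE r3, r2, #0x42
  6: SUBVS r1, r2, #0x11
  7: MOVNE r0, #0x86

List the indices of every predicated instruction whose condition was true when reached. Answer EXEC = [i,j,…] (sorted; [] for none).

[0] flags=1001 → (cmp)
[1] flags=1001 EQ?F → skip
[2] flags=1001 GT?T → r1=0xdf
[3] flags=1001 LS?T → r2=0xce
[4] flags=1000 → (cmp)
[5] flags=1000 LE?T → r3=0x8c
[6] flags=1000 VS?F → skip
[7] flags=1000 NE?T → r0=0x86

EXEC = [2,3,5,7]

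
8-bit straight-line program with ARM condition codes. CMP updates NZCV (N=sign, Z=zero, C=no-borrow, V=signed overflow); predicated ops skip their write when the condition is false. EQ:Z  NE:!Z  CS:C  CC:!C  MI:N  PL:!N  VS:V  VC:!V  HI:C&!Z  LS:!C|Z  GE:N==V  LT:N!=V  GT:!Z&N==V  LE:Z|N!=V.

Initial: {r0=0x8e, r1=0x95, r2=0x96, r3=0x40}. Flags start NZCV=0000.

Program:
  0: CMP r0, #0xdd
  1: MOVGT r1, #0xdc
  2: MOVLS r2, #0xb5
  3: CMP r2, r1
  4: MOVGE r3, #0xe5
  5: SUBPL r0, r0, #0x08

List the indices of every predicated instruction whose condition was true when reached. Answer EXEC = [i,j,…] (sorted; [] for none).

EXEC = [2,4,5]

[0] flags=1000 → (cmp)
[1] flags=1000 GT?F → skip
[2] flags=1000 LS?T → r2=0xb5
[3] flags=0010 → (cmp)
[4] flags=0010 GE?T → r3=0xe5
[5] flags=0010 PL?T → r0=0x86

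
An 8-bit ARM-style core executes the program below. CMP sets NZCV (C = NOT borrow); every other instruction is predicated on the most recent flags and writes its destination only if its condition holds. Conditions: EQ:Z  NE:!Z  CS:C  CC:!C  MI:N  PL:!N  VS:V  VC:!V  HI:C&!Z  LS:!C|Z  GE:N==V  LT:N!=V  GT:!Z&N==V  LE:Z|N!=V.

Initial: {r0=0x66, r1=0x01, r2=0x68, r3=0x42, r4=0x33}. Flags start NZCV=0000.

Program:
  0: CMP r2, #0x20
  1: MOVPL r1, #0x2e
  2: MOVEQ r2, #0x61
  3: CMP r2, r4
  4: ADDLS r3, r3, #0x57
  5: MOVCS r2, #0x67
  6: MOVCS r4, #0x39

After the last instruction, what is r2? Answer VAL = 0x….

[0] flags=0010 → (cmp)
[1] flags=0010 PL?T → r1=0x2e
[2] flags=0010 EQ?F → skip
[3] flags=0010 → (cmp)
[4] flags=0010 LS?F → skip
[5] flags=0010 CS?T → r2=0x67
[6] flags=0010 CS?T → r4=0x39

VAL = 0x67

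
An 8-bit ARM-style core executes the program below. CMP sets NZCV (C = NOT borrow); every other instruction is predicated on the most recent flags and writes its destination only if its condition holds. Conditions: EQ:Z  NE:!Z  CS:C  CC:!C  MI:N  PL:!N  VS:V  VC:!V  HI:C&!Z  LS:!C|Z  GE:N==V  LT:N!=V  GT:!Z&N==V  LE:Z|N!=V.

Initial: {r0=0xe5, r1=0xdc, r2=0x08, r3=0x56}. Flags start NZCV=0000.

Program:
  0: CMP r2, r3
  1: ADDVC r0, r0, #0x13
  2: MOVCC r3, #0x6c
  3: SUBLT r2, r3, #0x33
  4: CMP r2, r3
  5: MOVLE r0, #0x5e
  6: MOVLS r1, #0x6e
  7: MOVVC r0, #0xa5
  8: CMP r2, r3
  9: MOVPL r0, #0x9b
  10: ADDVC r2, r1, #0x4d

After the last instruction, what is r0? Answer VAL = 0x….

VAL = 0xa5

[0] flags=1000 → (cmp)
[1] flags=1000 VC?T → r0=0xf8
[2] flags=1000 CC?T → r3=0x6c
[3] flags=1000 LT?T → r2=0x39
[4] flags=1000 → (cmp)
[5] flags=1000 LE?T → r0=0x5e
[6] flags=1000 LS?T → r1=0x6e
[7] flags=1000 VC?T → r0=0xa5
[8] flags=1000 → (cmp)
[9] flags=1000 PL?F → skip
[10] flags=1000 VC?T → r2=0xbb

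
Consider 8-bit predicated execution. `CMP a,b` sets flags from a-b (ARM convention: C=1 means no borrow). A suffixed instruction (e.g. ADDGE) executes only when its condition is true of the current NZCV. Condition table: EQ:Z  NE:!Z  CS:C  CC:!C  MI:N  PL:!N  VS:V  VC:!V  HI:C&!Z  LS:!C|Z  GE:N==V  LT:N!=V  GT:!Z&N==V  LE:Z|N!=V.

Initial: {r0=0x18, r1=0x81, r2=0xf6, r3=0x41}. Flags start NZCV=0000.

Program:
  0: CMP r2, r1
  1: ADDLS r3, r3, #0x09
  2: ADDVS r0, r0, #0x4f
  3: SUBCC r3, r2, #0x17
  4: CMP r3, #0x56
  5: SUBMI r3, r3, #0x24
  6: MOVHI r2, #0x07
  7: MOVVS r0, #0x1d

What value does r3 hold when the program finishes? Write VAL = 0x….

VAL = 0x1d

0: ✓ CMP  NZCV=0010
1: · ADDLS
2: · ADDVS
3: · SUBCC
4: ✓ CMP  NZCV=1000
5: ✓ SUBMI  r3←0x1d
6: · MOVHI
7: · MOVVS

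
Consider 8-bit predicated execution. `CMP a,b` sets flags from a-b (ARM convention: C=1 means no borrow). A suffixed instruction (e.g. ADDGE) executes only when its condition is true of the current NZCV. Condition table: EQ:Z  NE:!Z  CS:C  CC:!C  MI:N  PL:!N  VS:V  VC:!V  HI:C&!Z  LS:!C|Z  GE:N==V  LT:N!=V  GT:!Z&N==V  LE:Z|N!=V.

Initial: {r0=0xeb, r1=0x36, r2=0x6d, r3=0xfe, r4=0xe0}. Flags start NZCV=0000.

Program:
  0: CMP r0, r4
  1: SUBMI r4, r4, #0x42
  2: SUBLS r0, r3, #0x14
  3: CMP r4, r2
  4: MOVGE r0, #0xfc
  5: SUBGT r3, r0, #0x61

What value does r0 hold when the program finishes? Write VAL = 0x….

VAL = 0xeb

[0] flags=0010 → (cmp)
[1] flags=0010 MI?F → skip
[2] flags=0010 LS?F → skip
[3] flags=0011 → (cmp)
[4] flags=0011 GE?F → skip
[5] flags=0011 GT?F → skip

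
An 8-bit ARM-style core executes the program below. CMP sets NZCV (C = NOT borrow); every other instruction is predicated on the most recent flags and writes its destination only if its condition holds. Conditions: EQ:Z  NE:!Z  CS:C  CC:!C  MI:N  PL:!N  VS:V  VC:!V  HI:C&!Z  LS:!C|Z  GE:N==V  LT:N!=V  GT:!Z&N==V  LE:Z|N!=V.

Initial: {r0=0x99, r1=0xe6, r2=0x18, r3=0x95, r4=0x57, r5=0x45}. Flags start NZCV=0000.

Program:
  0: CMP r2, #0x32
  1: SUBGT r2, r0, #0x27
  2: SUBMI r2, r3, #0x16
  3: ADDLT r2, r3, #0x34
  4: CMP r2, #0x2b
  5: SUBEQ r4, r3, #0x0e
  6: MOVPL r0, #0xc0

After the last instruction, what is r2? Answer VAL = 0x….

[0] flags=1000 → (cmp)
[1] flags=1000 GT?F → skip
[2] flags=1000 MI?T → r2=0x7f
[3] flags=1000 LT?T → r2=0xc9
[4] flags=1010 → (cmp)
[5] flags=1010 EQ?F → skip
[6] flags=1010 PL?F → skip

VAL = 0xc9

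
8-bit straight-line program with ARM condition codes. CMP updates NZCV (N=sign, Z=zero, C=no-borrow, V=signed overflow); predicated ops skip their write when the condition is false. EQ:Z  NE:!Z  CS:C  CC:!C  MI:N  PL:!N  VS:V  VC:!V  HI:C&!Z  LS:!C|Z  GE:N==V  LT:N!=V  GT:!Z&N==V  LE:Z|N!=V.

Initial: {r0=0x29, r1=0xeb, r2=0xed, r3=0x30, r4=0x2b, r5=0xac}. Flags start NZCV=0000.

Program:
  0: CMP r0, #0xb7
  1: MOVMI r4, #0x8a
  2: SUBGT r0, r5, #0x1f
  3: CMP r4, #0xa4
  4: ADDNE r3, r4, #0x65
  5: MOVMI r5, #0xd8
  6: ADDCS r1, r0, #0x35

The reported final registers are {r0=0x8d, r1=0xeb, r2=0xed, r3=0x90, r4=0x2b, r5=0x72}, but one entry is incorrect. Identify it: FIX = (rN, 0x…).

[0] flags=0000 → (cmp)
[1] flags=0000 MI?F → skip
[2] flags=0000 GT?T → r0=0x8d
[3] flags=1001 → (cmp)
[4] flags=1001 NE?T → r3=0x90
[5] flags=1001 MI?T → r5=0xd8
[6] flags=1001 CS?F → skip

FIX = (r5, 0xd8)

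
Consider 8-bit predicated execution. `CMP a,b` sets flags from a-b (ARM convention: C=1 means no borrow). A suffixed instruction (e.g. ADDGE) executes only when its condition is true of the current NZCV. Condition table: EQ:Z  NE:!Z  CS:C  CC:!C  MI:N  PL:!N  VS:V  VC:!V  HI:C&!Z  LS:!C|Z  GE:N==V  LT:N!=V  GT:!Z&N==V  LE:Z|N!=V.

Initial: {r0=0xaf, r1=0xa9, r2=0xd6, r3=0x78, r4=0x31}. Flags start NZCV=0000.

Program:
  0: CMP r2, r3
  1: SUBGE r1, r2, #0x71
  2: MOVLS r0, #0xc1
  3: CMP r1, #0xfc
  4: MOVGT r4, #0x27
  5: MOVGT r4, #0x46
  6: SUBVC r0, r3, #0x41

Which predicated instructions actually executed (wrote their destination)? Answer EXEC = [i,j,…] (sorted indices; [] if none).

EXEC = [6]

0: ✓ CMP  NZCV=0011
1: · SUBGE
2: · MOVLS
3: ✓ CMP  NZCV=1000
4: · MOVGT
5: · MOVGT
6: ✓ SUBVC  r0←0x37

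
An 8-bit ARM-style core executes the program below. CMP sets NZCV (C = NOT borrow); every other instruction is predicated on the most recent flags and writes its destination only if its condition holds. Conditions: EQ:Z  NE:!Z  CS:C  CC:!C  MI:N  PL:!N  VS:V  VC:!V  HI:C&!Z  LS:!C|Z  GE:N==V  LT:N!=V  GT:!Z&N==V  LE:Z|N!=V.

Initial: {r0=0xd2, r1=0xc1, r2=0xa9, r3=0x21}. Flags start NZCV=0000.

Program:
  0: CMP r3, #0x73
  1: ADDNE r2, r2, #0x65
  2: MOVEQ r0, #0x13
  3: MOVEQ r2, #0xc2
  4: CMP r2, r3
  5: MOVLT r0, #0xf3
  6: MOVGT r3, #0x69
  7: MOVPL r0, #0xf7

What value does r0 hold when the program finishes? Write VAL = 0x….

[0] flags=1000 → (cmp)
[1] flags=1000 NE?T → r2=0x0e
[2] flags=1000 EQ?F → skip
[3] flags=1000 EQ?F → skip
[4] flags=1000 → (cmp)
[5] flags=1000 LT?T → r0=0xf3
[6] flags=1000 GT?F → skip
[7] flags=1000 PL?F → skip

VAL = 0xf3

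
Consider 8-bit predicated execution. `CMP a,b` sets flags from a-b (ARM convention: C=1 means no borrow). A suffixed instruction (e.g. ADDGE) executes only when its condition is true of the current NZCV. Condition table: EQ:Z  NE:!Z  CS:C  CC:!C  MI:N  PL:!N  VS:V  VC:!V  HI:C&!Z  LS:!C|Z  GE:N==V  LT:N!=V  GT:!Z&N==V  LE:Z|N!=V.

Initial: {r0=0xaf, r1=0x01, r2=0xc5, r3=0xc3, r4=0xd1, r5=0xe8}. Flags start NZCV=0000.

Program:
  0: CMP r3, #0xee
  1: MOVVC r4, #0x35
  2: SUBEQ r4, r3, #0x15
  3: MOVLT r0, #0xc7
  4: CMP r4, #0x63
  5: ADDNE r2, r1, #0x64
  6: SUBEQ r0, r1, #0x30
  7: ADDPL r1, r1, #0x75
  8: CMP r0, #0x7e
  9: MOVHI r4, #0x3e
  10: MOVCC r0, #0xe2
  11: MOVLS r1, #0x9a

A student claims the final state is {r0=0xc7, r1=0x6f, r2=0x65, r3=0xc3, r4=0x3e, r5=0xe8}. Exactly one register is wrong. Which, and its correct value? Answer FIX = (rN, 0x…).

[0] flags=1000 → (cmp)
[1] flags=1000 VC?T → r4=0x35
[2] flags=1000 EQ?F → skip
[3] flags=1000 LT?T → r0=0xc7
[4] flags=1000 → (cmp)
[5] flags=1000 NE?T → r2=0x65
[6] flags=1000 EQ?F → skip
[7] flags=1000 PL?F → skip
[8] flags=0011 → (cmp)
[9] flags=0011 HI?T → r4=0x3e
[10] flags=0011 CC?F → skip
[11] flags=0011 LS?F → skip

FIX = (r1, 0x01)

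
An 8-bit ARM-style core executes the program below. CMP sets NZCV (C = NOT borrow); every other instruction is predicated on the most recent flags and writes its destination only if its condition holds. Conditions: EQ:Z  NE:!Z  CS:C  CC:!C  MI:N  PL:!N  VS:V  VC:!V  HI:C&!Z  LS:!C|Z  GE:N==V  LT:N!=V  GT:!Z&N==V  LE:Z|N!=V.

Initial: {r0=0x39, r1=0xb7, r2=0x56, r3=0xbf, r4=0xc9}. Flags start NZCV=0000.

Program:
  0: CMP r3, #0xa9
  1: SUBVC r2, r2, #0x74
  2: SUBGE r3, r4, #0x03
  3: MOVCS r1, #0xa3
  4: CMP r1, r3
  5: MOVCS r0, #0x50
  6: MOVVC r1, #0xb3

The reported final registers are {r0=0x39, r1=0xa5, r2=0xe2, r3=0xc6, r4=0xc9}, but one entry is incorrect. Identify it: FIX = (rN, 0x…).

[0] flags=0010 → (cmp)
[1] flags=0010 VC?T → r2=0xe2
[2] flags=0010 GE?T → r3=0xc6
[3] flags=0010 CS?T → r1=0xa3
[4] flags=1000 → (cmp)
[5] flags=1000 CS?F → skip
[6] flags=1000 VC?T → r1=0xb3

FIX = (r1, 0xb3)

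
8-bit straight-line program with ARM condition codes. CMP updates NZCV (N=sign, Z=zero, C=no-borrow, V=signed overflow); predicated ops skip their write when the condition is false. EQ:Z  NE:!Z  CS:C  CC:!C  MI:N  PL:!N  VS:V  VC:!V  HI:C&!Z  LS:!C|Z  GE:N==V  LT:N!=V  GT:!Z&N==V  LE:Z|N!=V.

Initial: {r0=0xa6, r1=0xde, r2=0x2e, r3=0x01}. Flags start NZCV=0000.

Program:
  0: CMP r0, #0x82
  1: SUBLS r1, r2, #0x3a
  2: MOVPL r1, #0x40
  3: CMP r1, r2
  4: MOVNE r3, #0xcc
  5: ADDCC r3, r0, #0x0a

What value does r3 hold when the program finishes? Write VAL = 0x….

[0] flags=0010 → (cmp)
[1] flags=0010 LS?F → skip
[2] flags=0010 PL?T → r1=0x40
[3] flags=0010 → (cmp)
[4] flags=0010 NE?T → r3=0xcc
[5] flags=0010 CC?F → skip

VAL = 0xcc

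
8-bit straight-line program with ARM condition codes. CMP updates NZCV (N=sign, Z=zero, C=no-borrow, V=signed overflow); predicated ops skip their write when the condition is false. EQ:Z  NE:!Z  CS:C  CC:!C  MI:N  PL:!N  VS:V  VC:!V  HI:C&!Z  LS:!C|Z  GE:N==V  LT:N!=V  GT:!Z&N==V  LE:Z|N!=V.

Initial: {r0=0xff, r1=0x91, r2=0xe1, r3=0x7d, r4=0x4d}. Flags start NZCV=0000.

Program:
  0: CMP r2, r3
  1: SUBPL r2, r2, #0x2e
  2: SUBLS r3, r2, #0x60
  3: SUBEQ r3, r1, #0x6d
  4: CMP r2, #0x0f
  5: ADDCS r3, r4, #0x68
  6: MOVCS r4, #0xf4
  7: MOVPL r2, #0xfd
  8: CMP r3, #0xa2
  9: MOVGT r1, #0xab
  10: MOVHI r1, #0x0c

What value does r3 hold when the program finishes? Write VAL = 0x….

[0] flags=0011 → (cmp)
[1] flags=0011 PL?T → r2=0xb3
[2] flags=0011 LS?F → skip
[3] flags=0011 EQ?F → skip
[4] flags=1010 → (cmp)
[5] flags=1010 CS?T → r3=0xb5
[6] flags=1010 CS?T → r4=0xf4
[7] flags=1010 PL?F → skip
[8] flags=0010 → (cmp)
[9] flags=0010 GT?T → r1=0xab
[10] flags=0010 HI?T → r1=0x0c

VAL = 0xb5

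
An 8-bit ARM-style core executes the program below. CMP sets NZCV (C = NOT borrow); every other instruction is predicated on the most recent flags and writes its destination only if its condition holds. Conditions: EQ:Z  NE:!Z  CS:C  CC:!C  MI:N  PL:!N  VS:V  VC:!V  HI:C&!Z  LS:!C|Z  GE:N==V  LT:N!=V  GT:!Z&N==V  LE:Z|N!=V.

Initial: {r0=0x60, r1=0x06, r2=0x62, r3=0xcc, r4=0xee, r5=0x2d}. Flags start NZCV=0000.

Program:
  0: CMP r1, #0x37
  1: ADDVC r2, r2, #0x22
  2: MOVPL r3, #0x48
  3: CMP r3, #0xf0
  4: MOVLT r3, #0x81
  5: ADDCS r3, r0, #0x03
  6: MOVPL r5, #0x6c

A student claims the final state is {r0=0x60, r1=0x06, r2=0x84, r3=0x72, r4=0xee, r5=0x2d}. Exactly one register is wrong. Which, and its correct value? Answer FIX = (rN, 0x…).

[0] flags=1000 → (cmp)
[1] flags=1000 VC?T → r2=0x84
[2] flags=1000 PL?F → skip
[3] flags=1000 → (cmp)
[4] flags=1000 LT?T → r3=0x81
[5] flags=1000 CS?F → skip
[6] flags=1000 PL?F → skip

FIX = (r3, 0x81)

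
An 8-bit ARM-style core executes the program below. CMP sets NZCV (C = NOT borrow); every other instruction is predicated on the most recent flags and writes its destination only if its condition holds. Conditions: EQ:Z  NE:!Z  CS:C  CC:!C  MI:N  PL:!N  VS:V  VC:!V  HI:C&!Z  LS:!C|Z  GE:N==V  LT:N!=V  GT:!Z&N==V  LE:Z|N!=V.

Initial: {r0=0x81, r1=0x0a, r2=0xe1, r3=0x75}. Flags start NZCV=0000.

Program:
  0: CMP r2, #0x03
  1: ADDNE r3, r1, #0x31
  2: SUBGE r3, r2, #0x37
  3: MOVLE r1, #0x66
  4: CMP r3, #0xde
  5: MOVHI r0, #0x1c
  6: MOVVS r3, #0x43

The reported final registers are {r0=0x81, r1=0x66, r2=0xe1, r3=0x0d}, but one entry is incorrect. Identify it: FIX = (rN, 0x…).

FIX = (r3, 0x3b)

0: ✓ CMP  NZCV=1010
1: ✓ ADDNE  r3←0x3b
2: · SUBGE
3: ✓ MOVLE  r1←0x66
4: ✓ CMP  NZCV=0000
5: · MOVHI
6: · MOVVS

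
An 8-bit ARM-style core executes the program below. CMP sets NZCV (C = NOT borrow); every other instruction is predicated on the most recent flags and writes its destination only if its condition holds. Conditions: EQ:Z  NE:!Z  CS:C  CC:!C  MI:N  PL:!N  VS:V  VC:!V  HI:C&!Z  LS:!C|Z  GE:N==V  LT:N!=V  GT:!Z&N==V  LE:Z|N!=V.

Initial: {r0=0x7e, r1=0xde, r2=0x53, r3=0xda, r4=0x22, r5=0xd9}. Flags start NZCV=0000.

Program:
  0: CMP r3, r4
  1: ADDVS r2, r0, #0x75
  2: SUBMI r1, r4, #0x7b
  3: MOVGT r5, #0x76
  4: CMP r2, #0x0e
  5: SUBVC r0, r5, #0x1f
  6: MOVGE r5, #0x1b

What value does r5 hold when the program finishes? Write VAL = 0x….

[0] flags=1010 → (cmp)
[1] flags=1010 VS?F → skip
[2] flags=1010 MI?T → r1=0xa7
[3] flags=1010 GT?F → skip
[4] flags=0010 → (cmp)
[5] flags=0010 VC?T → r0=0xba
[6] flags=0010 GE?T → r5=0x1b

VAL = 0x1b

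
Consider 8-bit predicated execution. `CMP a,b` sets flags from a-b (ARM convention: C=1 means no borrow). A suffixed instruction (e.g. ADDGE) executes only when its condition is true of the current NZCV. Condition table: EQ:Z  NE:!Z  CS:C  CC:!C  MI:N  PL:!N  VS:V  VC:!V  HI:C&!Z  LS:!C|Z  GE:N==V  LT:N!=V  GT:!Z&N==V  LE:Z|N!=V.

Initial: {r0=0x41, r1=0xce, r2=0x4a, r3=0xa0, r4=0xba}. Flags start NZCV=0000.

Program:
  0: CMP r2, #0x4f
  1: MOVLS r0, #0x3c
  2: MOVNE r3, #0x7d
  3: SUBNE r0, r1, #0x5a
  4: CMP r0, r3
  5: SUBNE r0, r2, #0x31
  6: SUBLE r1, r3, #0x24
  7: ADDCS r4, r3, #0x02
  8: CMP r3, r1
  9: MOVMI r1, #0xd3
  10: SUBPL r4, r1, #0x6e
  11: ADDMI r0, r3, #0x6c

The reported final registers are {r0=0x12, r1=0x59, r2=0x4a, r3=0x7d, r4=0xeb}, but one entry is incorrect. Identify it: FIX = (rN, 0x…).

FIX = (r0, 0x19)

0: ✓ CMP  NZCV=1000
1: ✓ MOVLS  r0←0x3c
2: ✓ MOVNE  r3←0x7d
3: ✓ SUBNE  r0←0x74
4: ✓ CMP  NZCV=1000
5: ✓ SUBNE  r0←0x19
6: ✓ SUBLE  r1←0x59
7: · ADDCS
8: ✓ CMP  NZCV=0010
9: · MOVMI
10: ✓ SUBPL  r4←0xeb
11: · ADDMI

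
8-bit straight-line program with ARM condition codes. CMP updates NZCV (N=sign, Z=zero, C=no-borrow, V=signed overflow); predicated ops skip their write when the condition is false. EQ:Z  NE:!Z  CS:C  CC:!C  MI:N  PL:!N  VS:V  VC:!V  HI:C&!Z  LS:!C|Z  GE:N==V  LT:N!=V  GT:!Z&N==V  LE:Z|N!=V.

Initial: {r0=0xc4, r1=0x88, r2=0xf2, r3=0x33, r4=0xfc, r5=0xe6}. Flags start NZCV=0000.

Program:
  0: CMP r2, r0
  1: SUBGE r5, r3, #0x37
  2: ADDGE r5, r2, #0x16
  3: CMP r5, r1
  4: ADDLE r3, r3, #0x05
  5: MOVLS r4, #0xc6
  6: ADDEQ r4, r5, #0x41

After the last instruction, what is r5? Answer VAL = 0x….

[0] flags=0010 → (cmp)
[1] flags=0010 GE?T → r5=0xfc
[2] flags=0010 GE?T → r5=0x08
[3] flags=1001 → (cmp)
[4] flags=1001 LE?F → skip
[5] flags=1001 LS?T → r4=0xc6
[6] flags=1001 EQ?F → skip

VAL = 0x08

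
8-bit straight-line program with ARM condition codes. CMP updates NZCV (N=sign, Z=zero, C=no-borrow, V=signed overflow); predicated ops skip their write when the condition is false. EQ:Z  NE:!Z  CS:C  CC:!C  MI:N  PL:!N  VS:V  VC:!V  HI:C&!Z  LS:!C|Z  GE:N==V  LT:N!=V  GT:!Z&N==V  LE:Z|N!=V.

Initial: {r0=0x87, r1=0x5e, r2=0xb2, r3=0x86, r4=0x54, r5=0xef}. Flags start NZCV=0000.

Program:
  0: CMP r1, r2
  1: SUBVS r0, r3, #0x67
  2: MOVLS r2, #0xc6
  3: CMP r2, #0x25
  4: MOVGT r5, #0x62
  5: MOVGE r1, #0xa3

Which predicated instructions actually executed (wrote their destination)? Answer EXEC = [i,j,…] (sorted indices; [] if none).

EXEC = [1,2]

0: ✓ CMP  NZCV=1001
1: ✓ SUBVS  r0←0x1f
2: ✓ MOVLS  r2←0xc6
3: ✓ CMP  NZCV=1010
4: · MOVGT
5: · MOVGE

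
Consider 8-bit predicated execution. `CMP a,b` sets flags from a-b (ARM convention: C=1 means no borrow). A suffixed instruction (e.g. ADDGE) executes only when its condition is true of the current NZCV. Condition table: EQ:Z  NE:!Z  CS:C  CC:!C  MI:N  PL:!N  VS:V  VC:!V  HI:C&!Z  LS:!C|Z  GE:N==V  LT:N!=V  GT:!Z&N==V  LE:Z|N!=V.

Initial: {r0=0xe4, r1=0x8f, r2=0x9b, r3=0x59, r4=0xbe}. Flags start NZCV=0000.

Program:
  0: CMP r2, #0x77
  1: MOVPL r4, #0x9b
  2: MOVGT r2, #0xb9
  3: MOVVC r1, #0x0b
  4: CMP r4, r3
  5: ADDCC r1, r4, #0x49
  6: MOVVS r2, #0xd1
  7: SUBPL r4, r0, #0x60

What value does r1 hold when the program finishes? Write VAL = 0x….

VAL = 0x8f

0: ✓ CMP  NZCV=0011
1: ✓ MOVPL  r4←0x9b
2: · MOVGT
3: · MOVVC
4: ✓ CMP  NZCV=0011
5: · ADDCC
6: ✓ MOVVS  r2←0xd1
7: ✓ SUBPL  r4←0x84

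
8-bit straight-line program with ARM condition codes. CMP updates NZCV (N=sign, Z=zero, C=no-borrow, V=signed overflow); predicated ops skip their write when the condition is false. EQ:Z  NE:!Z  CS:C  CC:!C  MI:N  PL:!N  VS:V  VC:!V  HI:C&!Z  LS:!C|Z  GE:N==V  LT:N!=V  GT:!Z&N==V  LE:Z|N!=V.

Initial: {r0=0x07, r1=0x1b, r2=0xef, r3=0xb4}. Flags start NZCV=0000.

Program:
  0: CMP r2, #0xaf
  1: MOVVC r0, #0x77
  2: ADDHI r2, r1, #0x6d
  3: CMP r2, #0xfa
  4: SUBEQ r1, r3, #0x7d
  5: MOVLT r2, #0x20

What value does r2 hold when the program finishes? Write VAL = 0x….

VAL = 0x20

[0] flags=0010 → (cmp)
[1] flags=0010 VC?T → r0=0x77
[2] flags=0010 HI?T → r2=0x88
[3] flags=1000 → (cmp)
[4] flags=1000 EQ?F → skip
[5] flags=1000 LT?T → r2=0x20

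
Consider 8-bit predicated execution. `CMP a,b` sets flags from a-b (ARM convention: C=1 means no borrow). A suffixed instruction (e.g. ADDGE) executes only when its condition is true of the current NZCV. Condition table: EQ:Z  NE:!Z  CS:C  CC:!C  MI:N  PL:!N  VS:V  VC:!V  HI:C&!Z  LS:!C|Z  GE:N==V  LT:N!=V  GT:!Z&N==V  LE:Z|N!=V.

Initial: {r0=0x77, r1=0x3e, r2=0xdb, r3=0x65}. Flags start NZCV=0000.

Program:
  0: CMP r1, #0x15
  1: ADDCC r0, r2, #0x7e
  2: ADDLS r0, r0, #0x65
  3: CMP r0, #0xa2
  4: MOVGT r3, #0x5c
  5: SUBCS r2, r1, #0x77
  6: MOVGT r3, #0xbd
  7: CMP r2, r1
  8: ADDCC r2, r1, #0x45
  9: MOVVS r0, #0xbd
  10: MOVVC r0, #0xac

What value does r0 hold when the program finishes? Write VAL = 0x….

[0] flags=0010 → (cmp)
[1] flags=0010 CC?F → skip
[2] flags=0010 LS?F → skip
[3] flags=1001 → (cmp)
[4] flags=1001 GT?T → r3=0x5c
[5] flags=1001 CS?F → skip
[6] flags=1001 GT?T → r3=0xbd
[7] flags=1010 → (cmp)
[8] flags=1010 CC?F → skip
[9] flags=1010 VS?F → skip
[10] flags=1010 VC?T → r0=0xac

VAL = 0xac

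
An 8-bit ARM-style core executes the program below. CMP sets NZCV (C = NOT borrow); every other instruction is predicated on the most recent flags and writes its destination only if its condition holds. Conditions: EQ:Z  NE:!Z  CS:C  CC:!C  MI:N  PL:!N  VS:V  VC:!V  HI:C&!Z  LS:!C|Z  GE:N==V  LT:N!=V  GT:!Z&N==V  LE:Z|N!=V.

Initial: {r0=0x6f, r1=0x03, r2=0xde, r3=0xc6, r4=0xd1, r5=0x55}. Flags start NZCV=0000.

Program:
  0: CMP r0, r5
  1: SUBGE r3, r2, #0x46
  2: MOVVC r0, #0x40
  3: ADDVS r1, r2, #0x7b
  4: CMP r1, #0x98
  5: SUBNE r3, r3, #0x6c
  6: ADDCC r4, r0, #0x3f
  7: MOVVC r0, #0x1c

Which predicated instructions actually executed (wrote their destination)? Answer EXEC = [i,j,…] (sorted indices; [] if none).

0: ✓ CMP  NZCV=0010
1: ✓ SUBGE  r3←0x98
2: ✓ MOVVC  r0←0x40
3: · ADDVS
4: ✓ CMP  NZCV=0000
5: ✓ SUBNE  r3←0x2c
6: ✓ ADDCC  r4←0x7f
7: ✓ MOVVC  r0←0x1c

EXEC = [1,2,5,6,7]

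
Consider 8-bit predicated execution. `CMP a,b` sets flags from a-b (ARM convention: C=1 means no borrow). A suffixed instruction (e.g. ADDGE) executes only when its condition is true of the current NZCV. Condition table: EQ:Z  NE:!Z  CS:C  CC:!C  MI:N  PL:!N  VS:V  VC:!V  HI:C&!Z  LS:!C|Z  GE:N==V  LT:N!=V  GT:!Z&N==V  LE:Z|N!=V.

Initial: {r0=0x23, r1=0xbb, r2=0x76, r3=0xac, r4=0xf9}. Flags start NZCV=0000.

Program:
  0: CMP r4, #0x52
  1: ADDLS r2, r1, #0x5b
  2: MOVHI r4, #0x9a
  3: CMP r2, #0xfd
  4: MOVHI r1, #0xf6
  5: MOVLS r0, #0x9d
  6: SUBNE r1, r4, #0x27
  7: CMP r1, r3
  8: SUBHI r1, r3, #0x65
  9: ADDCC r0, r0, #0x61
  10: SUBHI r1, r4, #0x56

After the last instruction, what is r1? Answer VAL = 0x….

VAL = 0x73

0: ✓ CMP  NZCV=1010
1: · ADDLS
2: ✓ MOVHI  r4←0x9a
3: ✓ CMP  NZCV=0000
4: · MOVHI
5: ✓ MOVLS  r0←0x9d
6: ✓ SUBNE  r1←0x73
7: ✓ CMP  NZCV=1001
8: · SUBHI
9: ✓ ADDCC  r0←0xfe
10: · SUBHI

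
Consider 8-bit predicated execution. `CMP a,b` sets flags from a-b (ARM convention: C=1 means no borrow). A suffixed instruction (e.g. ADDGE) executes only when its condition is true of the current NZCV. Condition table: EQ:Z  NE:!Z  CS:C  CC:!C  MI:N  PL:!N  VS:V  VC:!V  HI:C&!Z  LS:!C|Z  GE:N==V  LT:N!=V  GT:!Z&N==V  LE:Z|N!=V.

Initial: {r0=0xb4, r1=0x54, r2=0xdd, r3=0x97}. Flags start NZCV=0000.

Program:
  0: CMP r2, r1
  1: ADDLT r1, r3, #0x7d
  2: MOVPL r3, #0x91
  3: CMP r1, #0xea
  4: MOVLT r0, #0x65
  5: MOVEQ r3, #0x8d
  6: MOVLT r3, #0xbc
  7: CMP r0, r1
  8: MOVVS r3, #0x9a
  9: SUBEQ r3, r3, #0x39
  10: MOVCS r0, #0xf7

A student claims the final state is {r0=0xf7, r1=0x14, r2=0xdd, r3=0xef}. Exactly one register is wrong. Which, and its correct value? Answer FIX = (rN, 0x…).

0: ✓ CMP  NZCV=1010
1: ✓ ADDLT  r1←0x14
2: · MOVPL
3: ✓ CMP  NZCV=0000
4: · MOVLT
5: · MOVEQ
6: · MOVLT
7: ✓ CMP  NZCV=1010
8: · MOVVS
9: · SUBEQ
10: ✓ MOVCS  r0←0xf7

FIX = (r3, 0x97)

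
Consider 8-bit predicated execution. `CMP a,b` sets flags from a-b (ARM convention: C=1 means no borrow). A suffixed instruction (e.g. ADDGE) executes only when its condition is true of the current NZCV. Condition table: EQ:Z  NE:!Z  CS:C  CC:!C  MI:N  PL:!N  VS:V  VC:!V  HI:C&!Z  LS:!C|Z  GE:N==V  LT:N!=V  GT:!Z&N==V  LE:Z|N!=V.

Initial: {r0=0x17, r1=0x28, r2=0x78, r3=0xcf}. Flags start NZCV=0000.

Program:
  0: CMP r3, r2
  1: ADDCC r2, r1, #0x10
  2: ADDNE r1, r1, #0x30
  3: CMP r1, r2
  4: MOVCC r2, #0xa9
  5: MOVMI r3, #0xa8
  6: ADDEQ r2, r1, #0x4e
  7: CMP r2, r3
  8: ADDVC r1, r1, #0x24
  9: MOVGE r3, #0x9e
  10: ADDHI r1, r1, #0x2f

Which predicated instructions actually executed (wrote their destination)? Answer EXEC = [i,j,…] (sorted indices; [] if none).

0: ✓ CMP  NZCV=0011
1: · ADDCC
2: ✓ ADDNE  r1←0x58
3: ✓ CMP  NZCV=1000
4: ✓ MOVCC  r2←0xa9
5: ✓ MOVMI  r3←0xa8
6: · ADDEQ
7: ✓ CMP  NZCV=0010
8: ✓ ADDVC  r1←0x7c
9: ✓ MOVGE  r3←0x9e
10: ✓ ADDHI  r1←0xab

EXEC = [2,4,5,8,9,10]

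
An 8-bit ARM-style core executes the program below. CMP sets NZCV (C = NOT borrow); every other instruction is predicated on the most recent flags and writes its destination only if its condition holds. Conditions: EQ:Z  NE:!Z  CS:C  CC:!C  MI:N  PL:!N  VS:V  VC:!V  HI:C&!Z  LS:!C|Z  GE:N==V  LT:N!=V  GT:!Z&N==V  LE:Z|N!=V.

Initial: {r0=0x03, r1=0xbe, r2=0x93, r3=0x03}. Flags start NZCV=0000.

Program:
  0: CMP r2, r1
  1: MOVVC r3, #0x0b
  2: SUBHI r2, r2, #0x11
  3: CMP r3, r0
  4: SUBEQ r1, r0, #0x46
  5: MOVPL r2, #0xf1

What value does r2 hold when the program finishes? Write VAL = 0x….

VAL = 0xf1

0: ✓ CMP  NZCV=1000
1: ✓ MOVVC  r3←0x0b
2: · SUBHI
3: ✓ CMP  NZCV=0010
4: · SUBEQ
5: ✓ MOVPL  r2←0xf1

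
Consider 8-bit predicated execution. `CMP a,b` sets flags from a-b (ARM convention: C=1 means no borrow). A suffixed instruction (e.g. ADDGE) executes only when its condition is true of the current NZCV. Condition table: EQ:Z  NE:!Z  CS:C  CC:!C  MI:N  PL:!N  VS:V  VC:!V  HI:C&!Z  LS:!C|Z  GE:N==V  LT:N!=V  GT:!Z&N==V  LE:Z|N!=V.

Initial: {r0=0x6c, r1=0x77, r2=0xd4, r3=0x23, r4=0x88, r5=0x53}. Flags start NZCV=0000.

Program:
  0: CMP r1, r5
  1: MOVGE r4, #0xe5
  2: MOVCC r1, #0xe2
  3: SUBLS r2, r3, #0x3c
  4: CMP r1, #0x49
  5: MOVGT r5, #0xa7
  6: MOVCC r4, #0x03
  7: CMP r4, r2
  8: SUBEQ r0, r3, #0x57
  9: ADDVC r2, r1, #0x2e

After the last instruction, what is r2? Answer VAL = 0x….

VAL = 0xa5

[0] flags=0010 → (cmp)
[1] flags=0010 GE?T → r4=0xe5
[2] flags=0010 CC?F → skip
[3] flags=0010 LS?F → skip
[4] flags=0010 → (cmp)
[5] flags=0010 GT?T → r5=0xa7
[6] flags=0010 CC?F → skip
[7] flags=0010 → (cmp)
[8] flags=0010 EQ?F → skip
[9] flags=0010 VC?T → r2=0xa5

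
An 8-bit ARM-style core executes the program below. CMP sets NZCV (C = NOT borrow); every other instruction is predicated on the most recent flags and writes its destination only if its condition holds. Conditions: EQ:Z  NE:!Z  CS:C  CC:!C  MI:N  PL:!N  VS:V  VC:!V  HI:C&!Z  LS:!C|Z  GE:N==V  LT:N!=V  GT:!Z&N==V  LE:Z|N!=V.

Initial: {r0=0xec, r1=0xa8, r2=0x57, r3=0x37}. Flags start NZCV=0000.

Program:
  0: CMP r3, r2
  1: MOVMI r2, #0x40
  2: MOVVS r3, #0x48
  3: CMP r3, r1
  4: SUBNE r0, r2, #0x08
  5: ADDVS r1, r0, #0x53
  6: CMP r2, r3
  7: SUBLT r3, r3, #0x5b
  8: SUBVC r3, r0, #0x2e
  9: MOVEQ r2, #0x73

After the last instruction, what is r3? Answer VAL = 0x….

0: ✓ CMP  NZCV=1000
1: ✓ MOVMI  r2←0x40
2: · MOVVS
3: ✓ CMP  NZCV=1001
4: ✓ SUBNE  r0←0x38
5: ✓ ADDVS  r1←0x8b
6: ✓ CMP  NZCV=0010
7: · SUBLT
8: ✓ SUBVC  r3←0x0a
9: · MOVEQ

VAL = 0x0a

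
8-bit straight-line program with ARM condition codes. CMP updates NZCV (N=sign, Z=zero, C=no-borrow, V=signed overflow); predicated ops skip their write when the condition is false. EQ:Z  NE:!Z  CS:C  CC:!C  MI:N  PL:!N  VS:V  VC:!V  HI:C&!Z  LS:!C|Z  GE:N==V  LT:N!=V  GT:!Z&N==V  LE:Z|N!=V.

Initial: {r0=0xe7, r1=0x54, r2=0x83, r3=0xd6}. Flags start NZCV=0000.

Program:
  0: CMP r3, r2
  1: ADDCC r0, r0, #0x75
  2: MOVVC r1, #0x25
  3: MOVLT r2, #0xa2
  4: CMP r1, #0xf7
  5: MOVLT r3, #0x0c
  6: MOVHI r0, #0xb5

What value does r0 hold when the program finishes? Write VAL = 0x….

0: ✓ CMP  NZCV=0010
1: · ADDCC
2: ✓ MOVVC  r1←0x25
3: · MOVLT
4: ✓ CMP  NZCV=0000
5: · MOVLT
6: · MOVHI

VAL = 0xe7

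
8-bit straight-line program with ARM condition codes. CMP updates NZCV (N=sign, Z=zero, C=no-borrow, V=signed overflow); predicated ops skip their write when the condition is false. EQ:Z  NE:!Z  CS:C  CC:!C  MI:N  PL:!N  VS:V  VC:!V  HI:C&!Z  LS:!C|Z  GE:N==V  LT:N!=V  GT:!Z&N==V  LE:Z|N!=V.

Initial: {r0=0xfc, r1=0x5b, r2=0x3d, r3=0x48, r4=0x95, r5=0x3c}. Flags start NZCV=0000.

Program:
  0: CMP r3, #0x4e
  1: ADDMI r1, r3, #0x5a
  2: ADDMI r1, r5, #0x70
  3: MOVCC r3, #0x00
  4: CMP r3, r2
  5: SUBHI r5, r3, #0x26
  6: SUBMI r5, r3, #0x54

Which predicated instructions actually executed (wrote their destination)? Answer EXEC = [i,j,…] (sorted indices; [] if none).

0: ✓ CMP  NZCV=1000
1: ✓ ADDMI  r1←0xa2
2: ✓ ADDMI  r1←0xac
3: ✓ MOVCC  r3←0x00
4: ✓ CMP  NZCV=1000
5: · SUBHI
6: ✓ SUBMI  r5←0xac

EXEC = [1,2,3,6]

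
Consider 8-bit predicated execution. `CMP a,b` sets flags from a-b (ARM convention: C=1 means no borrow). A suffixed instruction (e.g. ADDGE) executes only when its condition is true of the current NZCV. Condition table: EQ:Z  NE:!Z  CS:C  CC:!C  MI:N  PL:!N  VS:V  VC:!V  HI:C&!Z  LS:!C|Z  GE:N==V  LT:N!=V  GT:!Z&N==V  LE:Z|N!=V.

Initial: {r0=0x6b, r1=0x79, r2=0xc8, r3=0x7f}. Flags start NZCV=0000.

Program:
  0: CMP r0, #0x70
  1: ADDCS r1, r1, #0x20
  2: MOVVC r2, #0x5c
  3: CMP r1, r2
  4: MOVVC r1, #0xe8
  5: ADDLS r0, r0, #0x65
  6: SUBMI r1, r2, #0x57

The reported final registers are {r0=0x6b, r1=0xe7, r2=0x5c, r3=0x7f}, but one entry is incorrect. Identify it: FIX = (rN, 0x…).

FIX = (r1, 0xe8)

[0] flags=1000 → (cmp)
[1] flags=1000 CS?F → skip
[2] flags=1000 VC?T → r2=0x5c
[3] flags=0010 → (cmp)
[4] flags=0010 VC?T → r1=0xe8
[5] flags=0010 LS?F → skip
[6] flags=0010 MI?F → skip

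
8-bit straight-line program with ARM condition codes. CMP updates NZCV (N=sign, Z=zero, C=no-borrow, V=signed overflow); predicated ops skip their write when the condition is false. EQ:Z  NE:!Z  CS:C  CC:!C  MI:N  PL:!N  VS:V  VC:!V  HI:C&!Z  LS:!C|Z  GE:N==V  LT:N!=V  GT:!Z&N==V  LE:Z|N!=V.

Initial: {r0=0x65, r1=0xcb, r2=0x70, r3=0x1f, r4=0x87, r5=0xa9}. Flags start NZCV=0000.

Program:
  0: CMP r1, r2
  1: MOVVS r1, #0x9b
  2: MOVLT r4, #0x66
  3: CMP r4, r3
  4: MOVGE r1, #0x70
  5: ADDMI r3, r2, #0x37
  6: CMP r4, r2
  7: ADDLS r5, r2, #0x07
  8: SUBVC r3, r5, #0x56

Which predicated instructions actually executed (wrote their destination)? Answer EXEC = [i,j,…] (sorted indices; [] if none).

[0] flags=0011 → (cmp)
[1] flags=0011 VS?T → r1=0x9b
[2] flags=0011 LT?T → r4=0x66
[3] flags=0010 → (cmp)
[4] flags=0010 GE?T → r1=0x70
[5] flags=0010 MI?F → skip
[6] flags=1000 → (cmp)
[7] flags=1000 LS?T → r5=0x77
[8] flags=1000 VC?T → r3=0x21

EXEC = [1,2,4,7,8]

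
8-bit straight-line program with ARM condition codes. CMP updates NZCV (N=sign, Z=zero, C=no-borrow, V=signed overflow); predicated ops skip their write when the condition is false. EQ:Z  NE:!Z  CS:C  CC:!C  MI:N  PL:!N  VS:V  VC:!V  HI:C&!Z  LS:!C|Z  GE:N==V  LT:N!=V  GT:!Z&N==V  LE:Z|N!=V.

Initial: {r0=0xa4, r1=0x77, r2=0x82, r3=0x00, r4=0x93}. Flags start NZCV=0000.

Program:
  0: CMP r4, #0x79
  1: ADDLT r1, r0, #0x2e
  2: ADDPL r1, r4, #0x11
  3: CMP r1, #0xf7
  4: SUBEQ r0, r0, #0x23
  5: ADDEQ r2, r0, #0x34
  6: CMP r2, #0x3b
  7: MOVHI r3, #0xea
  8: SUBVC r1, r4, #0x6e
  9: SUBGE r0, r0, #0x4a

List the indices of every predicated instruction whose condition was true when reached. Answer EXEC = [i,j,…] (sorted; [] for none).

[0] flags=0011 → (cmp)
[1] flags=0011 LT?T → r1=0xd2
[2] flags=0011 PL?T → r1=0xa4
[3] flags=1000 → (cmp)
[4] flags=1000 EQ?F → skip
[5] flags=1000 EQ?F → skip
[6] flags=0011 → (cmp)
[7] flags=0011 HI?T → r3=0xea
[8] flags=0011 VC?F → skip
[9] flags=0011 GE?F → skip

EXEC = [1,2,7]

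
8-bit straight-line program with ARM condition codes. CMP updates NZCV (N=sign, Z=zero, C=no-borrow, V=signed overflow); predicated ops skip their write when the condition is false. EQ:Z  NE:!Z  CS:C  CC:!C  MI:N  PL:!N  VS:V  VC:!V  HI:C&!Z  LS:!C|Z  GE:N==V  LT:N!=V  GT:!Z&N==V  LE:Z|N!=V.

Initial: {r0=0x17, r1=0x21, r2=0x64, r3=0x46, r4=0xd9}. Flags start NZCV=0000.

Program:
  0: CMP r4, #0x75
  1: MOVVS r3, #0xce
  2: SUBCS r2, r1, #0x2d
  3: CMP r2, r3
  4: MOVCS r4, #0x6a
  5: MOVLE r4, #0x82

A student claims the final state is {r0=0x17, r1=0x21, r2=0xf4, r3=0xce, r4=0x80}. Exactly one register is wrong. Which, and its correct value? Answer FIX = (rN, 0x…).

FIX = (r4, 0x6a)

[0] flags=0011 → (cmp)
[1] flags=0011 VS?T → r3=0xce
[2] flags=0011 CS?T → r2=0xf4
[3] flags=0010 → (cmp)
[4] flags=0010 CS?T → r4=0x6a
[5] flags=0010 LE?F → skip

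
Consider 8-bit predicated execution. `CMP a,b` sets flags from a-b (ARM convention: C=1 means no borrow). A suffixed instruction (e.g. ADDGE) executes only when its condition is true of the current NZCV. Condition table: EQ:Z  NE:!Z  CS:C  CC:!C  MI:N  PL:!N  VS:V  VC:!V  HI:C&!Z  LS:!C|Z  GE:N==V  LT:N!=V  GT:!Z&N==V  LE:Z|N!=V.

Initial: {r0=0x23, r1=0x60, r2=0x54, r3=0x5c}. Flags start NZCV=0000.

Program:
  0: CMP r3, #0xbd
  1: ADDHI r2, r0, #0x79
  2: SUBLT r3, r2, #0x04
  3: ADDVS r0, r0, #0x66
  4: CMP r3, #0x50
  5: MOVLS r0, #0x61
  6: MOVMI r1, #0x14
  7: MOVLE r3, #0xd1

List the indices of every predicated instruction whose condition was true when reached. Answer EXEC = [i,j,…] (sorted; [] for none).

[0] flags=1001 → (cmp)
[1] flags=1001 HI?F → skip
[2] flags=1001 LT?F → skip
[3] flags=1001 VS?T → r0=0x89
[4] flags=0010 → (cmp)
[5] flags=0010 LS?F → skip
[6] flags=0010 MI?F → skip
[7] flags=0010 LE?F → skip

EXEC = [3]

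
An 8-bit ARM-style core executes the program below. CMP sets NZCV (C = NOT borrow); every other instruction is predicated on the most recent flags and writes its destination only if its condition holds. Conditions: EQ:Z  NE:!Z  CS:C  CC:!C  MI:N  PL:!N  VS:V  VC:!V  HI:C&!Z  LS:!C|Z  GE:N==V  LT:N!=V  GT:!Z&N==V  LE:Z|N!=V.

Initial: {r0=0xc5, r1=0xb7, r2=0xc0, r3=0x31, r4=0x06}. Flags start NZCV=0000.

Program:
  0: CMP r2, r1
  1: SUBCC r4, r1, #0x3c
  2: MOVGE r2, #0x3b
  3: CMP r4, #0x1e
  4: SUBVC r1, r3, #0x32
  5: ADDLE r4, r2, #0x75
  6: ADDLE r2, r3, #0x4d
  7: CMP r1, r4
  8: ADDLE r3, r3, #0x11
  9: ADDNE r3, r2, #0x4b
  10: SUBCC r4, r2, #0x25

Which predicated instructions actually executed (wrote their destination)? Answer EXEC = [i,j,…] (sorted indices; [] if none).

0: ✓ CMP  NZCV=0010
1: · SUBCC
2: ✓ MOVGE  r2←0x3b
3: ✓ CMP  NZCV=1000
4: ✓ SUBVC  r1←0xff
5: ✓ ADDLE  r4←0xb0
6: ✓ ADDLE  r2←0x7e
7: ✓ CMP  NZCV=0010
8: · ADDLE
9: ✓ ADDNE  r3←0xc9
10: · SUBCC

EXEC = [2,4,5,6,9]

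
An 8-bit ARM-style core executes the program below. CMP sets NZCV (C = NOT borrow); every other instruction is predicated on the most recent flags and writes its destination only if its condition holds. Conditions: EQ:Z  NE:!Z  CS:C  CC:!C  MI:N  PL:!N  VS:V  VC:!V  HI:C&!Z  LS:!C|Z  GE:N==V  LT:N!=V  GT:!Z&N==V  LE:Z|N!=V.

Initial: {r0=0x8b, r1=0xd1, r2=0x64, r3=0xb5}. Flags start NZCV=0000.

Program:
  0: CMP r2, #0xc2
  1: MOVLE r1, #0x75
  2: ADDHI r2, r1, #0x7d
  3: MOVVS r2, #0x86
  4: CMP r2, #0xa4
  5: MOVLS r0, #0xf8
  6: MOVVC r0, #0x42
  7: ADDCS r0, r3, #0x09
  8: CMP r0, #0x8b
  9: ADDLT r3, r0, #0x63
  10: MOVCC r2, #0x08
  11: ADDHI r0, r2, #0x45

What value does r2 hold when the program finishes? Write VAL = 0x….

[0] flags=1001 → (cmp)
[1] flags=1001 LE?F → skip
[2] flags=1001 HI?F → skip
[3] flags=1001 VS?T → r2=0x86
[4] flags=1000 → (cmp)
[5] flags=1000 LS?T → r0=0xf8
[6] flags=1000 VC?T → r0=0x42
[7] flags=1000 CS?F → skip
[8] flags=1001 → (cmp)
[9] flags=1001 LT?F → skip
[10] flags=1001 CC?T → r2=0x08
[11] flags=1001 HI?F → skip

VAL = 0x08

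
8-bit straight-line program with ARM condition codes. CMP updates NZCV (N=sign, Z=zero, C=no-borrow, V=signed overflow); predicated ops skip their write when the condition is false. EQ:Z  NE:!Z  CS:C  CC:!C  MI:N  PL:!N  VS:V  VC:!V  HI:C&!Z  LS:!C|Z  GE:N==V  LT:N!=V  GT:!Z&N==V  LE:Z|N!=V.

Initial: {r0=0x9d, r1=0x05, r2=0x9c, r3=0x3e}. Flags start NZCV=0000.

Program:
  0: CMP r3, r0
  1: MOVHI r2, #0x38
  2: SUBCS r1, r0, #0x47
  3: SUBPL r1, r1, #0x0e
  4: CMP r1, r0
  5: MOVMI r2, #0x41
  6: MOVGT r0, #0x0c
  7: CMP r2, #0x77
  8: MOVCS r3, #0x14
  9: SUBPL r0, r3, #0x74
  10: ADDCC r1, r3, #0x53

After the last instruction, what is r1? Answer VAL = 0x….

0: ✓ CMP  NZCV=1001
1: · MOVHI
2: · SUBCS
3: · SUBPL
4: ✓ CMP  NZCV=0000
5: · MOVMI
6: ✓ MOVGT  r0←0x0c
7: ✓ CMP  NZCV=0011
8: ✓ MOVCS  r3←0x14
9: ✓ SUBPL  r0←0xa0
10: · ADDCC

VAL = 0x05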